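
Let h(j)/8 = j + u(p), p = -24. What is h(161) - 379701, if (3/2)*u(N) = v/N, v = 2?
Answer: -3405721/9 ≈ -3.7841e+5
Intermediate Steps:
u(N) = 4/(3*N) (u(N) = 2*(2/N)/3 = 4/(3*N))
h(j) = -4/9 + 8*j (h(j) = 8*(j + (4/3)/(-24)) = 8*(j + (4/3)*(-1/24)) = 8*(j - 1/18) = 8*(-1/18 + j) = -4/9 + 8*j)
h(161) - 379701 = (-4/9 + 8*161) - 379701 = (-4/9 + 1288) - 379701 = 11588/9 - 379701 = -3405721/9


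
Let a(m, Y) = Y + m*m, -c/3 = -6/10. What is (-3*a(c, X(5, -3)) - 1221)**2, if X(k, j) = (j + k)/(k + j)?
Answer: 951290649/625 ≈ 1.5221e+6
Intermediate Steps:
c = 9/5 (c = -(-18)/10 = -3*(-3/5) = 9/5 ≈ 1.8000)
X(k, j) = 1 (X(k, j) = (j + k)/(j + k) = 1)
a(m, Y) = Y + m**2
(-3*a(c, X(5, -3)) - 1221)**2 = (-3*(1 + (9/5)**2) - 1221)**2 = (-3*(1 + 81/25) - 1221)**2 = (-3*106/25 - 1221)**2 = (-318/25 - 1221)**2 = (-30843/25)**2 = 951290649/625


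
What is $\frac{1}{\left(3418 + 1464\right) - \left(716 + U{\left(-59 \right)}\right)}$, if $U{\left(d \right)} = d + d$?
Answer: $\frac{1}{4284} \approx 0.00023343$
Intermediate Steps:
$U{\left(d \right)} = 2 d$
$\frac{1}{\left(3418 + 1464\right) - \left(716 + U{\left(-59 \right)}\right)} = \frac{1}{\left(3418 + 1464\right) - \left(716 + 2 \left(-59\right)\right)} = \frac{1}{4882 - 598} = \frac{1}{4284}$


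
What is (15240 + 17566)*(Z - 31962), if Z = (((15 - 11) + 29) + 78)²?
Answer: -644342646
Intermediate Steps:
Z = 12321 (Z = ((4 + 29) + 78)² = (33 + 78)² = 111² = 12321)
(15240 + 17566)*(Z - 31962) = (15240 + 17566)*(12321 - 31962) = 32806*(-19641) = -644342646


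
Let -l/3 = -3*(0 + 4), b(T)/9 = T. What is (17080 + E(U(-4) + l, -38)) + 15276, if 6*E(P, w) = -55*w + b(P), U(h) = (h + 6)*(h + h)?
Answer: 98203/3 ≈ 32734.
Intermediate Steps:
U(h) = 2*h*(6 + h) (U(h) = (6 + h)*(2*h) = 2*h*(6 + h))
b(T) = 9*T
l = 36 (l = -(-9)*(0 + 4) = -(-9)*4 = -3*(-12) = 36)
E(P, w) = -55*w/6 + 3*P/2 (E(P, w) = (-55*w + 9*P)/6 = -55*w/6 + 3*P/2)
(17080 + E(U(-4) + l, -38)) + 15276 = (17080 + (-55/6*(-38) + 3*(2*(-4)*(6 - 4) + 36)/2)) + 15276 = (17080 + (1045/3 + 3*(2*(-4)*2 + 36)/2)) + 15276 = (17080 + (1045/3 + 3*(-16 + 36)/2)) + 15276 = (17080 + (1045/3 + (3/2)*20)) + 15276 = (17080 + (1045/3 + 30)) + 15276 = (17080 + 1135/3) + 15276 = 52375/3 + 15276 = 98203/3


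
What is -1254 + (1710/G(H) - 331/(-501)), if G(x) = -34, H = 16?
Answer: -11103046/8517 ≈ -1303.6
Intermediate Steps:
-1254 + (1710/G(H) - 331/(-501)) = -1254 + (1710/(-34) - 331/(-501)) = -1254 + (1710*(-1/34) - 331*(-1/501)) = -1254 + (-855/17 + 331/501) = -1254 - 422728/8517 = -11103046/8517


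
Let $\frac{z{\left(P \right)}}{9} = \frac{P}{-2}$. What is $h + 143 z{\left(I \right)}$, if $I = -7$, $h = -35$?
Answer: $\frac{8939}{2} \approx 4469.5$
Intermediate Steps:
$z{\left(P \right)} = - \frac{9 P}{2}$ ($z{\left(P \right)} = 9 \frac{P}{-2} = 9 P \left(- \frac{1}{2}\right) = 9 \left(- \frac{P}{2}\right) = - \frac{9 P}{2}$)
$h + 143 z{\left(I \right)} = -35 + 143 \left(\left(- \frac{9}{2}\right) \left(-7\right)\right) = -35 + 143 \cdot \frac{63}{2} = -35 + \frac{9009}{2} = \frac{8939}{2}$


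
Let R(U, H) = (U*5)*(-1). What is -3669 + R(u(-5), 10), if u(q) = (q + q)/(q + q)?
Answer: -3674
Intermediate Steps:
u(q) = 1 (u(q) = (2*q)/((2*q)) = (2*q)*(1/(2*q)) = 1)
R(U, H) = -5*U (R(U, H) = (5*U)*(-1) = -5*U)
-3669 + R(u(-5), 10) = -3669 - 5*1 = -3669 - 5 = -3674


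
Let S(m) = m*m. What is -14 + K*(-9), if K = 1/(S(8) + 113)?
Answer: -829/59 ≈ -14.051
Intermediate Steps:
S(m) = m²
K = 1/177 (K = 1/(8² + 113) = 1/(64 + 113) = 1/177 ≈ 0.0056497)
-14 + K*(-9) = -14 + (1/177)*(-9) = -14 - 3/59 = -829/59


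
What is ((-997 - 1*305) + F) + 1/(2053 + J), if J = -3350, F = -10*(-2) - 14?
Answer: -1680913/1297 ≈ -1296.0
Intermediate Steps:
F = 6 (F = 20 - 14 = 6)
((-997 - 1*305) + F) + 1/(2053 + J) = ((-997 - 1*305) + 6) + 1/(2053 - 3350) = ((-997 - 305) + 6) + 1/(-1297) = (-1302 + 6) - 1/1297 = -1296 - 1/1297 = -1680913/1297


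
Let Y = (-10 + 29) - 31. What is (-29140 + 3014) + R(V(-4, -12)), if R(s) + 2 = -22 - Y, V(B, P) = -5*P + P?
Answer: -26138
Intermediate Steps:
Y = -12 (Y = 19 - 31 = -12)
V(B, P) = -4*P
R(s) = -12 (R(s) = -2 + (-22 - 1*(-12)) = -2 + (-22 + 12) = -2 - 10 = -12)
(-29140 + 3014) + R(V(-4, -12)) = (-29140 + 3014) - 12 = -26126 - 12 = -26138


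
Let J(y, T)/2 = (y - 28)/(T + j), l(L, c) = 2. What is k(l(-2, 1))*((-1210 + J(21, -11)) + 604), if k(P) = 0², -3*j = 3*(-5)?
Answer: 0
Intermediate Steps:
j = 5 (j = -(-5) = -⅓*(-15) = 5)
J(y, T) = 2*(-28 + y)/(5 + T) (J(y, T) = 2*((y - 28)/(T + 5)) = 2*((-28 + y)/(5 + T)) = 2*(-28 + y)/(5 + T))
k(P) = 0
k(l(-2, 1))*((-1210 + J(21, -11)) + 604) = 0*((-1210 + 2*(-28 + 21)/(5 - 11)) + 604) = 0*((-1210 + 2*(-7)/(-6)) + 604) = 0*((-1210 + 2*(-⅙)*(-7)) + 604) = 0*((-1210 + 7/3) + 604) = 0*(-3623/3 + 604) = 0*(-1811/3) = 0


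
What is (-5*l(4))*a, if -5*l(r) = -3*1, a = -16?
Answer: 48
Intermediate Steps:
l(r) = 3/5 (l(r) = -(-3)/5 = -1/5*(-3) = 3/5)
(-5*l(4))*a = -5*3/5*(-16) = -3*(-16) = 48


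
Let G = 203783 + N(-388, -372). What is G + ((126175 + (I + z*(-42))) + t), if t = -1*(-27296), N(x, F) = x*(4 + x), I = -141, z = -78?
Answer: 509381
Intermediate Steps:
t = 27296
G = 352775 (G = 203783 - 388*(4 - 388) = 203783 - 388*(-384) = 203783 + 148992 = 352775)
G + ((126175 + (I + z*(-42))) + t) = 352775 + ((126175 + (-141 - 78*(-42))) + 27296) = 352775 + ((126175 + (-141 + 3276)) + 27296) = 352775 + ((126175 + 3135) + 27296) = 352775 + (129310 + 27296) = 352775 + 156606 = 509381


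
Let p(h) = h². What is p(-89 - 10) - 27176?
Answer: -17375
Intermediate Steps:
p(-89 - 10) - 27176 = (-89 - 10)² - 27176 = (-99)² - 27176 = 9801 - 27176 = -17375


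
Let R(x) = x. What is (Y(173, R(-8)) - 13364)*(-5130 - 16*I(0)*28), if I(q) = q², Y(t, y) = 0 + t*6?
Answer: 63232380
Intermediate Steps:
Y(t, y) = 6*t (Y(t, y) = 0 + 6*t = 6*t)
(Y(173, R(-8)) - 13364)*(-5130 - 16*I(0)*28) = (6*173 - 13364)*(-5130 - 16*0²*28) = (1038 - 13364)*(-5130 - 16*0*28) = -12326*(-5130 + 0*28) = -12326*(-5130 + 0) = -12326*(-5130) = 63232380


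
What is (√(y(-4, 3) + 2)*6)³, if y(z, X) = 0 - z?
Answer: 1296*√6 ≈ 3174.5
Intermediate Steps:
y(z, X) = -z
(√(y(-4, 3) + 2)*6)³ = (√(-1*(-4) + 2)*6)³ = (√(4 + 2)*6)³ = (√6*6)³ = (6*√6)³ = 1296*√6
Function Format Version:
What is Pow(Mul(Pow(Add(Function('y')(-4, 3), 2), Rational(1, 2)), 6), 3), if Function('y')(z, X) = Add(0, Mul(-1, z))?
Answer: Mul(1296, Pow(6, Rational(1, 2))) ≈ 3174.5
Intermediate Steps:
Function('y')(z, X) = Mul(-1, z)
Pow(Mul(Pow(Add(Function('y')(-4, 3), 2), Rational(1, 2)), 6), 3) = Pow(Mul(Pow(Add(Mul(-1, -4), 2), Rational(1, 2)), 6), 3) = Pow(Mul(Pow(Add(4, 2), Rational(1, 2)), 6), 3) = Pow(Mul(Pow(6, Rational(1, 2)), 6), 3) = Pow(Mul(6, Pow(6, Rational(1, 2))), 3) = Mul(1296, Pow(6, Rational(1, 2)))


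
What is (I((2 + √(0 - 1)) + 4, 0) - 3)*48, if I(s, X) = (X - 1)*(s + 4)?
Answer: -624 - 48*I ≈ -624.0 - 48.0*I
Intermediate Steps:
I(s, X) = (-1 + X)*(4 + s)
(I((2 + √(0 - 1)) + 4, 0) - 3)*48 = ((-4 - ((2 + √(0 - 1)) + 4) + 4*0 + 0*((2 + √(0 - 1)) + 4)) - 3)*48 = ((-4 - ((2 + √(-1)) + 4) + 0 + 0*((2 + √(-1)) + 4)) - 3)*48 = ((-4 - ((2 + I) + 4) + 0 + 0*((2 + I) + 4)) - 3)*48 = ((-4 - (6 + I) + 0 + 0*(6 + I)) - 3)*48 = ((-4 + (-6 - I) + 0 + 0) - 3)*48 = ((-10 - I) - 3)*48 = (-13 - I)*48 = -624 - 48*I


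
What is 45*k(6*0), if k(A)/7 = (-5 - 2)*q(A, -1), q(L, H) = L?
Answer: 0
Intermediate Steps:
k(A) = -49*A (k(A) = 7*((-5 - 2)*A) = 7*(-7*A) = -49*A)
45*k(6*0) = 45*(-294*0) = 45*(-49*0) = 45*0 = 0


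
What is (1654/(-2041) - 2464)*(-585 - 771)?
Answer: 6821599368/2041 ≈ 3.3423e+6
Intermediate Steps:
(1654/(-2041) - 2464)*(-585 - 771) = (1654*(-1/2041) - 2464)*(-1356) = (-1654/2041 - 2464)*(-1356) = -5030678/2041*(-1356) = 6821599368/2041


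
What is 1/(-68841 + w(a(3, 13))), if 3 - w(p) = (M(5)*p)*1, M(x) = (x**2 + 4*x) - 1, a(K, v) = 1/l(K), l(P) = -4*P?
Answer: -3/206503 ≈ -1.4528e-5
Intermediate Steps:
a(K, v) = -1/(4*K) (a(K, v) = 1/(-4*K) = -1/(4*K))
M(x) = -1 + x**2 + 4*x
w(p) = 3 - 44*p (w(p) = 3 - (-1 + 5**2 + 4*5)*p = 3 - (-1 + 25 + 20)*p = 3 - 44*p)
1/(-68841 + w(a(3, 13))) = 1/(-68841 + (3 - (-11)/3)) = 1/(-68841 + (3 - 44*(-1/12))) = 1/(-68841 + (3 + 11/3)) = 1/(-68841 + 20/3) = 1/(-206503/3) = -3/206503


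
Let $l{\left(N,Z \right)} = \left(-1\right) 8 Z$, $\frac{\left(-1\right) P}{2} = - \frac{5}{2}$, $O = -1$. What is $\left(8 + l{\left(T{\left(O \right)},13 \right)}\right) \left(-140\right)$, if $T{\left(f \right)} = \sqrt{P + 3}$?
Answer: $13440$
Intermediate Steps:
$P = 5$ ($P = - 2 \left(- \frac{5}{2}\right) = - 2 \left(\left(-5\right) \frac{1}{2}\right) = \left(-2\right) \left(- \frac{5}{2}\right) = 5$)
$T{\left(f \right)} = 2 \sqrt{2}$ ($T{\left(f \right)} = \sqrt{5 + 3} = \sqrt{8} = 2 \sqrt{2}$)
$l{\left(N,Z \right)} = - 8 Z$
$\left(8 + l{\left(T{\left(O \right)},13 \right)}\right) \left(-140\right) = \left(8 - 104\right) \left(-140\right) = \left(-96\right) \left(-140\right) = 13440$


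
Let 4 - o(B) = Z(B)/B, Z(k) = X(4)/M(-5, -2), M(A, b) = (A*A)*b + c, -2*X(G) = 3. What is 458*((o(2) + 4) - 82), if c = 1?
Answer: -3322103/98 ≈ -33899.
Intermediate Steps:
X(G) = -3/2 (X(G) = -1/2*3 = -3/2)
M(A, b) = 1 + b*A**2 (M(A, b) = (A*A)*b + 1 = A**2*b + 1 = b*A**2 + 1 = 1 + b*A**2)
Z(k) = 3/98 (Z(k) = -3/(2*(1 - 2*(-5)**2)) = -3/(2*(1 - 2*25)) = -3/(2*(1 - 50)) = -3/2/(-49) = -3/2*(-1/49) = 3/98)
o(B) = 4 - 3/(98*B)
458*((o(2) + 4) - 82) = 458*(((4 - 3/98/2) + 4) - 82) = 458*(((4 - 3/98*1/2) + 4) - 82) = 458*(((4 - 3/196) + 4) - 82) = 458*((781/196 + 4) - 82) = 458*(1565/196 - 82) = 458*(-14507/196) = -3322103/98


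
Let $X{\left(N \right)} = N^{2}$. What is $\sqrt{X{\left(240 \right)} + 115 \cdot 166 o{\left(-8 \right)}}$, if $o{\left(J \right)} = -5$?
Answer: $5 i \sqrt{1514} \approx 194.55 i$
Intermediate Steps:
$\sqrt{X{\left(240 \right)} + 115 \cdot 166 o{\left(-8 \right)}} = \sqrt{240^{2} + 115 \cdot 166 \left(-5\right)} = \sqrt{57600 + 19090 \left(-5\right)} = \sqrt{57600 - 95450} = \sqrt{-37850} = 5 i \sqrt{1514}$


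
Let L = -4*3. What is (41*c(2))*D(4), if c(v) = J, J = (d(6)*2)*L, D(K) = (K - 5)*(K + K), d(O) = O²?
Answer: 283392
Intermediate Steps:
D(K) = 2*K*(-5 + K) (D(K) = (-5 + K)*(2*K) = 2*K*(-5 + K))
L = -12
J = -864 (J = (6²*2)*(-12) = (36*2)*(-12) = 72*(-12) = -864)
c(v) = -864
(41*c(2))*D(4) = (41*(-864))*(2*4*(-5 + 4)) = -70848*4*(-1) = -35424*(-8) = 283392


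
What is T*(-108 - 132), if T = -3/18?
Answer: 40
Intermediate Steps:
T = -1/6 (T = -3*1/18 = -1/6 ≈ -0.16667)
T*(-108 - 132) = -(-108 - 132)/6 = -1/6*(-240) = 40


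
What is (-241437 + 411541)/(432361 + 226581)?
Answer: 85052/329471 ≈ 0.25815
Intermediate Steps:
(-241437 + 411541)/(432361 + 226581) = 170104/658942 = 170104*(1/658942) = 85052/329471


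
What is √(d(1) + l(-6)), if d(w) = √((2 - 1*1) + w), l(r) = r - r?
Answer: 2^(¼) ≈ 1.1892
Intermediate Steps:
l(r) = 0
d(w) = √(1 + w) (d(w) = √((2 - 1) + w) = √(1 + w))
√(d(1) + l(-6)) = √(√(1 + 1) + 0) = √(√2 + 0) = √(√2) = 2^(¼)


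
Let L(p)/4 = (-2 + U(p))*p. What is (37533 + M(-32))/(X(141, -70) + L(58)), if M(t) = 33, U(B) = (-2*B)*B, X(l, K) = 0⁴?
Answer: -18783/780680 ≈ -0.024060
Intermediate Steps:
X(l, K) = 0
U(B) = -2*B²
L(p) = 4*p*(-2 - 2*p²) (L(p) = 4*((-2 - 2*p²)*p) = 4*(p*(-2 - 2*p²)) = 4*p*(-2 - 2*p²))
(37533 + M(-32))/(X(141, -70) + L(58)) = (37533 + 33)/(0 - 8*58*(1 + 58²)) = 37566/(0 - 8*58*(1 + 3364)) = 37566/(0 - 8*58*3365) = 37566/(0 - 1561360) = 37566/(-1561360) = 37566*(-1/1561360) = -18783/780680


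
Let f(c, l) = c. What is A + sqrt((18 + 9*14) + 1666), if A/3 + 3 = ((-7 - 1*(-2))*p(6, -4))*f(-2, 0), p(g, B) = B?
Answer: -129 + sqrt(1810) ≈ -86.456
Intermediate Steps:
A = -129 (A = -9 + 3*(((-7 - 1*(-2))*(-4))*(-2)) = -9 + 3*(((-7 + 2)*(-4))*(-2)) = -9 + 3*(-5*(-4)*(-2)) = -9 + 3*(20*(-2)) = -9 + 3*(-40) = -9 - 120 = -129)
A + sqrt((18 + 9*14) + 1666) = -129 + sqrt((18 + 9*14) + 1666) = -129 + sqrt((18 + 126) + 1666) = -129 + sqrt(144 + 1666) = -129 + sqrt(1810)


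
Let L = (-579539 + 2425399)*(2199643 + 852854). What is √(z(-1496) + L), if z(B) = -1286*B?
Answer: 2*√1408621009069 ≈ 2.3737e+6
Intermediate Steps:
L = 5634482112420 (L = 1845860*3052497 = 5634482112420)
√(z(-1496) + L) = √(-1286*(-1496) + 5634482112420) = √(1923856 + 5634482112420) = √5634484036276 = 2*√1408621009069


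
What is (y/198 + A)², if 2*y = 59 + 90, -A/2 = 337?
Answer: 71158230025/156816 ≈ 4.5377e+5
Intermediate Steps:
A = -674 (A = -2*337 = -674)
y = 149/2 (y = (59 + 90)/2 = (½)*149 = 149/2 ≈ 74.500)
(y/198 + A)² = ((149/2)/198 - 674)² = ((149/2)*(1/198) - 674)² = (149/396 - 674)² = (-266755/396)² = 71158230025/156816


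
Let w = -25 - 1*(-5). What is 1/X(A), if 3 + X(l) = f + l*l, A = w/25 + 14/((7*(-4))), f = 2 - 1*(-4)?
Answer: 100/469 ≈ 0.21322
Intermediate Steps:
w = -20 (w = -25 + 5 = -20)
f = 6 (f = 2 + 4 = 6)
A = -13/10 (A = -20/25 + 14/((7*(-4))) = -20*1/25 + 14/(-28) = -⅘ + 14*(-1/28) = -⅘ - ½ = -13/10 ≈ -1.3000)
X(l) = 3 + l² (X(l) = -3 + (6 + l*l) = -3 + (6 + l²) = 3 + l²)
1/X(A) = 1/(3 + (-13/10)²) = 1/(3 + 169/100) = 1/(469/100) = 100/469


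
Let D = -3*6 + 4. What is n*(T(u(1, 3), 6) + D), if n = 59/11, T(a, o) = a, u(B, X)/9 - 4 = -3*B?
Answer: -295/11 ≈ -26.818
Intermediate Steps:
u(B, X) = 36 - 27*B (u(B, X) = 36 + 9*(-3*B) = 36 - 27*B)
D = -14 (D = -18 + 4 = -14)
n = 59/11 (n = 59*(1/11) = 59/11 ≈ 5.3636)
n*(T(u(1, 3), 6) + D) = 59*((36 - 27*1) - 14)/11 = 59*((36 - 27) - 14)/11 = 59*(9 - 14)/11 = (59/11)*(-5) = -295/11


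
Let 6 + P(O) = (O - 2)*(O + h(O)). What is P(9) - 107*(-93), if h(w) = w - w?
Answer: 10008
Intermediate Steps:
h(w) = 0
P(O) = -6 + O*(-2 + O) (P(O) = -6 + (O - 2)*(O + 0) = -6 + (-2 + O)*O = -6 + O*(-2 + O))
P(9) - 107*(-93) = (-6 + 9**2 - 2*9) - 107*(-93) = (-6 + 81 - 18) + 9951 = 57 + 9951 = 10008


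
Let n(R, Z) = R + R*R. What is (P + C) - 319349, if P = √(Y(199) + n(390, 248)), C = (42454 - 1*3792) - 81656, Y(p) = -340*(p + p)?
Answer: -362343 + √17170 ≈ -3.6221e+5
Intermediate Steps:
Y(p) = -680*p
n(R, Z) = R + R²
C = -42994 (C = (42454 - 3792) - 81656 = 38662 - 81656 = -42994)
P = √17170 (P = √(-680*199 + 390*(1 + 390)) = √(-135320 + 390*391) = √(-135320 + 152490) = √17170 ≈ 131.03)
(P + C) - 319349 = (√17170 - 42994) - 319349 = (-42994 + √17170) - 319349 = -362343 + √17170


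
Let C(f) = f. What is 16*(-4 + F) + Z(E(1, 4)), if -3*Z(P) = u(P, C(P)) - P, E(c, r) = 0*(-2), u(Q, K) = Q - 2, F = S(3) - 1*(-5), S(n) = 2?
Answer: 146/3 ≈ 48.667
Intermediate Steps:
F = 7 (F = 2 - 1*(-5) = 2 + 5 = 7)
u(Q, K) = -2 + Q
E(c, r) = 0
Z(P) = 2/3 (Z(P) = -((-2 + P) - P)/3 = -1/3*(-2) = 2/3)
16*(-4 + F) + Z(E(1, 4)) = 16*(-4 + 7) + 2/3 = 16*3 + 2/3 = 48 + 2/3 = 146/3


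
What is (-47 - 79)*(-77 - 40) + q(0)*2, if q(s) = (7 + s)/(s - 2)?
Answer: 14735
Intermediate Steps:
q(s) = (7 + s)/(-2 + s)
(-47 - 79)*(-77 - 40) + q(0)*2 = (-47 - 79)*(-77 - 40) + ((7 + 0)/(-2 + 0))*2 = -126*(-117) + (7/(-2))*2 = 14742 - ½*7*2 = 14742 - 7/2*2 = 14742 - 7 = 14735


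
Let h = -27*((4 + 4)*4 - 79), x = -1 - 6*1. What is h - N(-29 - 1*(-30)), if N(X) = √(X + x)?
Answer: 1269 - I*√6 ≈ 1269.0 - 2.4495*I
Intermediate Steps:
x = -7 (x = -1 - 6 = -7)
N(X) = √(-7 + X) (N(X) = √(X - 7) = √(-7 + X))
h = 1269 (h = -27*(8*4 - 79) = -27*(32 - 79) = -27*(-47) = 1269)
h - N(-29 - 1*(-30)) = 1269 - √(-7 + (-29 - 1*(-30))) = 1269 - √(-7 + (-29 + 30)) = 1269 - √(-7 + 1) = 1269 - √(-6) = 1269 - I*√6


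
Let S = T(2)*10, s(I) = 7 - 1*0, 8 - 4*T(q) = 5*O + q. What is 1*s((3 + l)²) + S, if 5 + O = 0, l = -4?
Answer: 169/2 ≈ 84.500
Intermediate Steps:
O = -5 (O = -5 + 0 = -5)
T(q) = 33/4 - q/4 (T(q) = 2 - (5*(-5) + q)/4 = 2 - (-25 + q)/4 = 2 + (25/4 - q/4) = 33/4 - q/4)
s(I) = 7 (s(I) = 7 + 0 = 7)
S = 155/2 (S = (33/4 - ¼*2)*10 = (33/4 - ½)*10 = (31/4)*10 = 155/2 ≈ 77.500)
1*s((3 + l)²) + S = 1*7 + 155/2 = 7 + 155/2 = 169/2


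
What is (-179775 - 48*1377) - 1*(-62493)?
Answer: -183378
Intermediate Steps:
(-179775 - 48*1377) - 1*(-62493) = (-179775 - 66096) + 62493 = -245871 + 62493 = -183378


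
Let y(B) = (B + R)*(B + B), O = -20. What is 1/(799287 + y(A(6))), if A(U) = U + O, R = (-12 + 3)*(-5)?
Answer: 1/798419 ≈ 1.2525e-6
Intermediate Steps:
R = 45 (R = -9*(-5) = 45)
A(U) = -20 + U (A(U) = U - 20 = -20 + U)
y(B) = 2*B*(45 + B) (y(B) = (B + 45)*(B + B) = (45 + B)*(2*B) = 2*B*(45 + B))
1/(799287 + y(A(6))) = 1/(799287 + 2*(-20 + 6)*(45 + (-20 + 6))) = 1/(799287 + 2*(-14)*(45 - 14)) = 1/(799287 + 2*(-14)*31) = 1/(799287 - 868) = 1/798419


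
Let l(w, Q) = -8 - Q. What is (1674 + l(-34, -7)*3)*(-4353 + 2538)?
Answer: -3032865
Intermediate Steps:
(1674 + l(-34, -7)*3)*(-4353 + 2538) = (1674 + (-8 - 1*(-7))*3)*(-4353 + 2538) = (1674 + (-8 + 7)*3)*(-1815) = (1674 - 1*3)*(-1815) = (1674 - 3)*(-1815) = 1671*(-1815) = -3032865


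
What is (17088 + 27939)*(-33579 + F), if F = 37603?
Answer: 181188648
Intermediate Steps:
(17088 + 27939)*(-33579 + F) = (17088 + 27939)*(-33579 + 37603) = 45027*4024 = 181188648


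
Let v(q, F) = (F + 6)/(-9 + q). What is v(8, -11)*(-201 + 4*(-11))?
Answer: -1225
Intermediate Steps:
v(q, F) = (6 + F)/(-9 + q)
v(8, -11)*(-201 + 4*(-11)) = ((6 - 11)/(-9 + 8))*(-201 + 4*(-11)) = (-5/(-1))*(-201 - 44) = -1*(-5)*(-245) = 5*(-245) = -1225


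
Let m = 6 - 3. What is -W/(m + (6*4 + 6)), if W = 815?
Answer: -815/33 ≈ -24.697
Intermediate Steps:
m = 3
-W/(m + (6*4 + 6)) = -815/(3 + (6*4 + 6)) = -815/(3 + (24 + 6)) = -815/(3 + 30) = -815/33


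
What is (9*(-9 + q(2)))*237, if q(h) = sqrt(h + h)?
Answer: -14931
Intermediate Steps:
q(h) = sqrt(2)*sqrt(h) (q(h) = sqrt(2*h) = sqrt(2)*sqrt(h))
(9*(-9 + q(2)))*237 = (9*(-9 + sqrt(2)*sqrt(2)))*237 = (9*(-9 + 2))*237 = (9*(-7))*237 = -63*237 = -14931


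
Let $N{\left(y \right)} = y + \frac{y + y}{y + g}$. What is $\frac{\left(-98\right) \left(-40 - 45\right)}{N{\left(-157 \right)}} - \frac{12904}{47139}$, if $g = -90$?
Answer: $- \frac{397899250}{7400823} \approx -53.764$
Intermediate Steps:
$N{\left(y \right)} = y + \frac{2 y}{-90 + y}$ ($N{\left(y \right)} = y + \frac{y + y}{y - 90} = y + \frac{2 y}{-90 + y}$)
$\frac{\left(-98\right) \left(-40 - 45\right)}{N{\left(-157 \right)}} - \frac{12904}{47139} = \frac{\left(-98\right) \left(-40 - 45\right)}{\left(-157\right) \frac{1}{-90 - 157} \left(-88 - 157\right)} - \frac{12904}{47139} = \frac{\left(-98\right) \left(-85\right)}{\left(-157\right) \frac{1}{-247} \left(-245\right)} - \frac{12904}{47139} = \frac{8330}{\left(-157\right) \left(- \frac{1}{247}\right) \left(-245\right)} - \frac{12904}{47139} = \frac{8330}{- \frac{38465}{247}} - \frac{12904}{47139} = 8330 \left(- \frac{247}{38465}\right) - \frac{12904}{47139} = - \frac{8398}{157} - \frac{12904}{47139} = - \frac{397899250}{7400823}$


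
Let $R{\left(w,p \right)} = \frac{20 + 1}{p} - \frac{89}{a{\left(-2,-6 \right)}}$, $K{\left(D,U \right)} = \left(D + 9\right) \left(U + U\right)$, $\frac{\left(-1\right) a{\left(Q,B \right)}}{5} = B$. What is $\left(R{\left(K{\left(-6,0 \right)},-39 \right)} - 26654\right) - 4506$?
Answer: $- \frac{12153767}{390} \approx -31164.0$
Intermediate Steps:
$a{\left(Q,B \right)} = - 5 B$
$K{\left(D,U \right)} = 2 U \left(9 + D\right)$ ($K{\left(D,U \right)} = \left(9 + D\right) 2 U = 2 U \left(9 + D\right)$)
$R{\left(w,p \right)} = - \frac{89}{30} + \frac{21}{p}$ ($R{\left(w,p \right)} = \frac{20 + 1}{p} - \frac{89}{\left(-5\right) \left(-6\right)} = \frac{21}{p} - \frac{89}{30} = - \frac{89}{30} + \frac{21}{p}$)
$\left(R{\left(K{\left(-6,0 \right)},-39 \right)} - 26654\right) - 4506 = \left(\left(- \frac{89}{30} + \frac{21}{-39}\right) - 26654\right) - 4506 = \left(\left(- \frac{89}{30} + 21 \left(- \frac{1}{39}\right)\right) - 26654\right) - 4506 = \left(\left(- \frac{89}{30} - \frac{7}{13}\right) - 26654\right) - 4506 = \left(- \frac{1367}{390} - 26654\right) - 4506 = - \frac{10396427}{390} - 4506 = - \frac{12153767}{390}$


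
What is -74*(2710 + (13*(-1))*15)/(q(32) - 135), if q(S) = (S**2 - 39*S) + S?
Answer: 186110/327 ≈ 569.14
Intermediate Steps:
q(S) = S**2 - 38*S
-74*(2710 + (13*(-1))*15)/(q(32) - 135) = -74*(2710 + (13*(-1))*15)/(32*(-38 + 32) - 135) = -74*(2710 - 13*15)/(32*(-6) - 135) = -74*(2710 - 195)/(-192 - 135) = -186110/(-327) = -186110*(-1)/327 = -74*(-2515/327) = 186110/327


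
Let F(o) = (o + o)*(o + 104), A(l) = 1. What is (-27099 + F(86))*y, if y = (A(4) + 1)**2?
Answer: 22324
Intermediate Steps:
F(o) = 2*o*(104 + o) (F(o) = (2*o)*(104 + o) = 2*o*(104 + o))
y = 4 (y = (1 + 1)**2 = 2**2 = 4)
(-27099 + F(86))*y = (-27099 + 2*86*(104 + 86))*4 = (-27099 + 2*86*190)*4 = (-27099 + 32680)*4 = 5581*4 = 22324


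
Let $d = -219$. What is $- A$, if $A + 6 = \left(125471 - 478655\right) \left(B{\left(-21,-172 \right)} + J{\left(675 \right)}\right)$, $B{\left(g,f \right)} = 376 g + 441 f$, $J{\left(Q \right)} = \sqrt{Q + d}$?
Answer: $-29578453626 + 706368 \sqrt{114} \approx -2.9571 \cdot 10^{10}$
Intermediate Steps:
$J{\left(Q \right)} = \sqrt{-219 + Q}$ ($J{\left(Q \right)} = \sqrt{Q - 219} = \sqrt{-219 + Q}$)
$A = 29578453626 - 706368 \sqrt{114}$ ($A = -6 + \left(125471 - 478655\right) \left(\left(376 \left(-21\right) + 441 \left(-172\right)\right) + \sqrt{-219 + 675}\right) = -6 - 353184 \left(\left(-7896 - 75852\right) + \sqrt{456}\right) = -6 - 353184 \left(-83748 + 2 \sqrt{114}\right) = -6 + \left(29578453632 - 706368 \sqrt{114}\right) = 29578453626 - 706368 \sqrt{114} \approx 2.9571 \cdot 10^{10}$)
$- A = - (29578453626 - 706368 \sqrt{114}) = -29578453626 + 706368 \sqrt{114}$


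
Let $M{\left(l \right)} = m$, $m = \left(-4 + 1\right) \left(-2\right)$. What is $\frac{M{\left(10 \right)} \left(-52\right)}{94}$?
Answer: $- \frac{156}{47} \approx -3.3191$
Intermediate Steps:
$m = 6$ ($m = \left(-3\right) \left(-2\right) = 6$)
$M{\left(l \right)} = 6$
$\frac{M{\left(10 \right)} \left(-52\right)}{94} = \frac{6 \left(-52\right)}{94} = \left(-312\right) \frac{1}{94} = - \frac{156}{47}$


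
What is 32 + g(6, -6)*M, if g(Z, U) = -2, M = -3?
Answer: 38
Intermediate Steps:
32 + g(6, -6)*M = 32 - 2*(-3) = 32 + 6 = 38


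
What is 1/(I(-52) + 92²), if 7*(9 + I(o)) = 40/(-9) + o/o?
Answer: 63/532634 ≈ 0.00011828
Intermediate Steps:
I(o) = -598/63 (I(o) = -9 + (40/(-9) + o/o)/7 = -9 + (40*(-⅑) + 1)/7 = -9 + (-40/9 + 1)/7 = -9 + (⅐)*(-31/9) = -9 - 31/63 = -598/63)
1/(I(-52) + 92²) = 1/(-598/63 + 92²) = 1/(-598/63 + 8464) = 1/(532634/63) = 63/532634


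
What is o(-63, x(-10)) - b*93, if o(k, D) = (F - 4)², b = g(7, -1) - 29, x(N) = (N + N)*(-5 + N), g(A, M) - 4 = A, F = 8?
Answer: 1690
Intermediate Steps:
g(A, M) = 4 + A
x(N) = 2*N*(-5 + N) (x(N) = (2*N)*(-5 + N) = 2*N*(-5 + N))
b = -18 (b = (4 + 7) - 29 = 11 - 29 = -18)
o(k, D) = 16 (o(k, D) = (8 - 4)² = 4² = 16)
o(-63, x(-10)) - b*93 = 16 - (-18)*93 = 16 - 1*(-1674) = 16 + 1674 = 1690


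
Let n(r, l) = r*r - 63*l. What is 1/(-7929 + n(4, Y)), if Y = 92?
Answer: -1/13709 ≈ -7.2945e-5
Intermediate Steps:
n(r, l) = r² - 63*l
1/(-7929 + n(4, Y)) = 1/(-7929 + (4² - 63*92)) = 1/(-7929 + (16 - 5796)) = 1/(-7929 - 5780) = 1/(-13709) = -1/13709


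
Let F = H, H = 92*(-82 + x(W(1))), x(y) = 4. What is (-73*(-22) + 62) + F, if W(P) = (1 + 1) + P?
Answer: -5508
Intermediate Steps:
W(P) = 2 + P
H = -7176 (H = 92*(-82 + 4) = 92*(-78) = -7176)
F = -7176
(-73*(-22) + 62) + F = (-73*(-22) + 62) - 7176 = (1606 + 62) - 7176 = 1668 - 7176 = -5508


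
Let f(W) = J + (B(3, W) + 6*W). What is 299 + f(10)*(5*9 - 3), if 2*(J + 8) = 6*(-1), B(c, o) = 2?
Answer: 2441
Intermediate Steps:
J = -11 (J = -8 + (6*(-1))/2 = -8 + (1/2)*(-6) = -8 - 3 = -11)
f(W) = -9 + 6*W (f(W) = -11 + (2 + 6*W) = -9 + 6*W)
299 + f(10)*(5*9 - 3) = 299 + (-9 + 6*10)*(5*9 - 3) = 299 + (-9 + 60)*(45 - 3) = 299 + 51*42 = 299 + 2142 = 2441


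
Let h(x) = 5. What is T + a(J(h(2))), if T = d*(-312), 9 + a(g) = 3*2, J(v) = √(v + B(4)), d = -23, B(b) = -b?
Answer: 7173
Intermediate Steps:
J(v) = √(-4 + v) (J(v) = √(v - 1*4) = √(v - 4) = √(-4 + v))
a(g) = -3 (a(g) = -9 + 3*2 = -9 + 6 = -3)
T = 7176 (T = -23*(-312) = 7176)
T + a(J(h(2))) = 7176 - 3 = 7173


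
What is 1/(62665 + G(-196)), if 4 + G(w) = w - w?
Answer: 1/62661 ≈ 1.5959e-5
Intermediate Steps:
G(w) = -4 (G(w) = -4 + (w - w) = -4 + 0 = -4)
1/(62665 + G(-196)) = 1/(62665 - 4) = 1/62661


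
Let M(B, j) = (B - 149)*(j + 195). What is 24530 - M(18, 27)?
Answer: 53612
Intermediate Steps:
M(B, j) = (-149 + B)*(195 + j)
24530 - M(18, 27) = 24530 - (-29055 - 149*27 + 195*18 + 18*27) = 24530 - (-29055 - 4023 + 3510 + 486) = 24530 - 1*(-29082) = 24530 + 29082 = 53612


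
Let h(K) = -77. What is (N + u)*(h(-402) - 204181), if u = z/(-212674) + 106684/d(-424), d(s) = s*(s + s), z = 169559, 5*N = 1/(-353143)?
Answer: 123257351778251116677/1205531858737360 ≈ 1.0224e+5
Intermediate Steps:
N = -1/1765715 (N = (⅕)/(-353143) = (⅕)*(-1/353143) = -1/1765715 ≈ -5.6634e-7)
d(s) = 2*s² (d(s) = s*(2*s) = 2*s²)
u = -4784545569/9558420256 (u = 169559/(-212674) + 106684/((2*(-424)²)) = 169559*(-1/212674) + 106684/((2*179776)) = -169559/212674 + 106684/359552 = -169559/212674 + 106684*(1/359552) = -169559/212674 + 26671/89888 = -4784545569/9558420256 ≈ -0.50056)
(N + u)*(h(-402) - 204181) = (-1/1765715 - 4784545569/9558420256)*(-77 - 204181) = -1206879062541013/2411063717474720*(-204258) = 123257351778251116677/1205531858737360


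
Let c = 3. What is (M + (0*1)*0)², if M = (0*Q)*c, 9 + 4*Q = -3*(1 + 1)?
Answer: 0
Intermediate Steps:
Q = -15/4 (Q = -9/4 + (-3*(1 + 1))/4 = -9/4 + (-3*2)/4 = -9/4 + (¼)*(-6) = -9/4 - 3/2 = -15/4 ≈ -3.7500)
M = 0 (M = (0*(-15/4))*3 = 0*3 = 0)
(M + (0*1)*0)² = (0 + (0*1)*0)² = (0 + 0*0)² = (0 + 0)² = 0² = 0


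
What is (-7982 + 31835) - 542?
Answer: 23311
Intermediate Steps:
(-7982 + 31835) - 542 = 23853 - 542 = 23311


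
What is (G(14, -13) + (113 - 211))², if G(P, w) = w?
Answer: 12321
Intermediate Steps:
(G(14, -13) + (113 - 211))² = (-13 + (113 - 211))² = (-13 - 98)² = (-111)² = 12321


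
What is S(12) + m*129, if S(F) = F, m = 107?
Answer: 13815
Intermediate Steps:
S(12) + m*129 = 12 + 107*129 = 12 + 13803 = 13815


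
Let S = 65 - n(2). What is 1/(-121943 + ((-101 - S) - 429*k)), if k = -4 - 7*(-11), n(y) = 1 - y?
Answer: -1/153427 ≈ -6.5178e-6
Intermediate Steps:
S = 66 (S = 65 - (1 - 1*2) = 65 - (1 - 2) = 65 - 1*(-1) = 65 + 1 = 66)
k = 73 (k = -4 + 77 = 73)
1/(-121943 + ((-101 - S) - 429*k)) = 1/(-121943 + ((-101 - 1*66) - 429*73)) = 1/(-121943 + ((-101 - 66) - 31317)) = 1/(-121943 + (-167 - 31317)) = 1/(-121943 - 31484) = 1/(-153427) = -1/153427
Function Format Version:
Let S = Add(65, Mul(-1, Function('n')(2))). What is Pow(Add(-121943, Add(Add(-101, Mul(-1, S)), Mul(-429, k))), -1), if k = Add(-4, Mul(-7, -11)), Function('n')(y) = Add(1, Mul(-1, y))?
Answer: Rational(-1, 153427) ≈ -6.5178e-6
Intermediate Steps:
S = 66 (S = Add(65, Mul(-1, Add(1, Mul(-1, 2)))) = Add(65, Mul(-1, Add(1, -2))) = Add(65, Mul(-1, -1)) = Add(65, 1) = 66)
k = 73 (k = Add(-4, 77) = 73)
Pow(Add(-121943, Add(Add(-101, Mul(-1, S)), Mul(-429, k))), -1) = Pow(Add(-121943, Add(Add(-101, Mul(-1, 66)), Mul(-429, 73))), -1) = Pow(Add(-121943, Add(Add(-101, -66), -31317)), -1) = Pow(Add(-121943, Add(-167, -31317)), -1) = Pow(Add(-121943, -31484), -1) = Pow(-153427, -1) = Rational(-1, 153427)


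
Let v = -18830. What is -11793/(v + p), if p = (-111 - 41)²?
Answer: -11793/4274 ≈ -2.7592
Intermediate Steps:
p = 23104 (p = (-152)² = 23104)
-11793/(v + p) = -11793/(-18830 + 23104) = -11793/4274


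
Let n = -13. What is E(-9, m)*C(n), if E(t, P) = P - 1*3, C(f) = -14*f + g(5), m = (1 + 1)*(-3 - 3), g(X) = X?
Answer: -2805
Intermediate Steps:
m = -12 (m = 2*(-6) = -12)
C(f) = 5 - 14*f (C(f) = -14*f + 5 = 5 - 14*f)
E(t, P) = -3 + P (E(t, P) = P - 3 = -3 + P)
E(-9, m)*C(n) = (-3 - 12)*(5 - 14*(-13)) = -15*(5 + 182) = -15*187 = -2805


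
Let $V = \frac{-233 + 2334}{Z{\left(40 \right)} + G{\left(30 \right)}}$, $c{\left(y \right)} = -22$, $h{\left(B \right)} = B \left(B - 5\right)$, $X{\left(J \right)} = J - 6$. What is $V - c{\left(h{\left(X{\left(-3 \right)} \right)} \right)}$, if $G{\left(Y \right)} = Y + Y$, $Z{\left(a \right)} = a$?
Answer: $\frac{4301}{100} \approx 43.01$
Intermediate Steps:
$G{\left(Y \right)} = 2 Y$
$X{\left(J \right)} = -6 + J$ ($X{\left(J \right)} = J - 6 = -6 + J$)
$h{\left(B \right)} = B \left(-5 + B\right)$
$V = \frac{2101}{100}$ ($V = \frac{-233 + 2334}{40 + 2 \cdot 30} = \frac{2101}{40 + 60} = \frac{2101}{100} \approx 21.01$)
$V - c{\left(h{\left(X{\left(-3 \right)} \right)} \right)} = \frac{2101}{100} - -22 = \frac{2101}{100} + 22 = \frac{4301}{100}$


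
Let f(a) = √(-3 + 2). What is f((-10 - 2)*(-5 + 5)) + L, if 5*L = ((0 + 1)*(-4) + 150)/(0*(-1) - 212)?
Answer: -73/530 + I ≈ -0.13774 + 1.0*I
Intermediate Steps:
f(a) = I (f(a) = √(-1) = I)
L = -73/530 (L = (((0 + 1)*(-4) + 150)/(0*(-1) - 212))/5 = ((1*(-4) + 150)/(0 - 212))/5 = ((-4 + 150)/(-212))/5 = (146*(-1/212))/5 = (⅕)*(-73/106) = -73/530 ≈ -0.13774)
f((-10 - 2)*(-5 + 5)) + L = I - 73/530 = -73/530 + I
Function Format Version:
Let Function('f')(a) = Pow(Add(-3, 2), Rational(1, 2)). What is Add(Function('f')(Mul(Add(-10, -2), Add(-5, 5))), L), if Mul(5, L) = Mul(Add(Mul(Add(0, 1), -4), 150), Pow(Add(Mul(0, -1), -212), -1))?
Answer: Add(Rational(-73, 530), I) ≈ Add(-0.13774, Mul(1.0000, I))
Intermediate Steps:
Function('f')(a) = I (Function('f')(a) = Pow(-1, Rational(1, 2)) = I)
L = Rational(-73, 530) (L = Mul(Rational(1, 5), Mul(Add(Mul(Add(0, 1), -4), 150), Pow(Add(Mul(0, -1), -212), -1))) = Mul(Rational(1, 5), Mul(Add(Mul(1, -4), 150), Pow(Add(0, -212), -1))) = Mul(Rational(1, 5), Mul(Add(-4, 150), Pow(-212, -1))) = Mul(Rational(1, 5), Mul(146, Rational(-1, 212))) = Mul(Rational(1, 5), Rational(-73, 106)) = Rational(-73, 530) ≈ -0.13774)
Add(Function('f')(Mul(Add(-10, -2), Add(-5, 5))), L) = Add(I, Rational(-73, 530)) = Add(Rational(-73, 530), I)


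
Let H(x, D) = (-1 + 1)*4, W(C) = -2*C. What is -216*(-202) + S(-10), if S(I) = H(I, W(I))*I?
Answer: 43632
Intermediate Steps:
H(x, D) = 0 (H(x, D) = 0*4 = 0)
S(I) = 0 (S(I) = 0*I = 0)
-216*(-202) + S(-10) = -216*(-202) + 0 = 43632 + 0 = 43632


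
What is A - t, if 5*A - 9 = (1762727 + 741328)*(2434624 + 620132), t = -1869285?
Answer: 7649286382014/5 ≈ 1.5299e+12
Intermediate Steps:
A = 7649277035589/5 (A = 9/5 + ((1762727 + 741328)*(2434624 + 620132))/5 = 9/5 + (2504055*3054756)/5 = 9/5 + (⅕)*7649277035580 = 9/5 + 1529855407116 = 7649277035589/5 ≈ 1.5299e+12)
A - t = 7649277035589/5 - 1*(-1869285) = 7649277035589/5 + 1869285 = 7649286382014/5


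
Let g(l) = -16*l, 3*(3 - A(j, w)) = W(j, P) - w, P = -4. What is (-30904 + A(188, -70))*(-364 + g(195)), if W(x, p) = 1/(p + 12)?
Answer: 215481045/2 ≈ 1.0774e+8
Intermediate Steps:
W(x, p) = 1/(12 + p)
A(j, w) = 71/24 + w/3 (A(j, w) = 3 - (1/(12 - 4) - w)/3 = 3 - (1/8 - w)/3 = 3 - (⅛ - w)/3 = 3 + (-1/24 + w/3) = 71/24 + w/3)
(-30904 + A(188, -70))*(-364 + g(195)) = (-30904 + (71/24 + (⅓)*(-70)))*(-364 - 16*195) = (-30904 + (71/24 - 70/3))*(-364 - 3120) = (-30904 - 163/8)*(-3484) = -247395/8*(-3484) = 215481045/2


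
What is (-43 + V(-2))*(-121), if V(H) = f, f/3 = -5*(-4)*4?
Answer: -23837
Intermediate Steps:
f = 240 (f = 3*(-5*(-4)*4) = 3*(20*4) = 3*80 = 240)
V(H) = 240
(-43 + V(-2))*(-121) = (-43 + 240)*(-121) = 197*(-121) = -23837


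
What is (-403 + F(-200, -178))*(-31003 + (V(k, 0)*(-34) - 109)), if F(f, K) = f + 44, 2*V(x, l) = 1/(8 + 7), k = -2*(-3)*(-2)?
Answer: 260883623/15 ≈ 1.7392e+7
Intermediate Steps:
k = -12 (k = 6*(-2) = -12)
V(x, l) = 1/30 (V(x, l) = 1/(2*(8 + 7)) = (1/2)/15 = (1/2)*(1/15) = 1/30)
F(f, K) = 44 + f
(-403 + F(-200, -178))*(-31003 + (V(k, 0)*(-34) - 109)) = (-403 + (44 - 200))*(-31003 + ((1/30)*(-34) - 109)) = (-403 - 156)*(-31003 + (-17/15 - 109)) = -559*(-31003 - 1652/15) = -559*(-466697/15) = 260883623/15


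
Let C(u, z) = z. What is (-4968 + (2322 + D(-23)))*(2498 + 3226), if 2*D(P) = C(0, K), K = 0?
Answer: -15145704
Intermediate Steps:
D(P) = 0 (D(P) = (½)*0 = 0)
(-4968 + (2322 + D(-23)))*(2498 + 3226) = (-4968 + (2322 + 0))*(2498 + 3226) = (-4968 + 2322)*5724 = -2646*5724 = -15145704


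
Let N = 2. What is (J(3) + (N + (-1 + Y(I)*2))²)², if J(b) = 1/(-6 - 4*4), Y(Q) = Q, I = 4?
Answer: 3171961/484 ≈ 6553.6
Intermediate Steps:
J(b) = -1/22 (J(b) = 1/(-6 - 16) = 1/(-22) = -1/22)
(J(3) + (N + (-1 + Y(I)*2))²)² = (-1/22 + (2 + (-1 + 4*2))²)² = (-1/22 + (2 + (-1 + 8))²)² = (-1/22 + (2 + 7)²)² = (-1/22 + 9²)² = (-1/22 + 81)² = (1781/22)² = 3171961/484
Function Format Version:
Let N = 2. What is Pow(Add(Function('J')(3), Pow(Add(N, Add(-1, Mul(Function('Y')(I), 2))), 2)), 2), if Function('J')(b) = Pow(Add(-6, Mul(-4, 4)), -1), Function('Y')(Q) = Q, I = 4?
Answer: Rational(3171961, 484) ≈ 6553.6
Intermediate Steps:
Function('J')(b) = Rational(-1, 22) (Function('J')(b) = Pow(Add(-6, -16), -1) = Pow(-22, -1) = Rational(-1, 22))
Pow(Add(Function('J')(3), Pow(Add(N, Add(-1, Mul(Function('Y')(I), 2))), 2)), 2) = Pow(Add(Rational(-1, 22), Pow(Add(2, Add(-1, Mul(4, 2))), 2)), 2) = Pow(Add(Rational(-1, 22), Pow(Add(2, Add(-1, 8)), 2)), 2) = Pow(Add(Rational(-1, 22), Pow(Add(2, 7), 2)), 2) = Pow(Add(Rational(-1, 22), Pow(9, 2)), 2) = Pow(Add(Rational(-1, 22), 81), 2) = Pow(Rational(1781, 22), 2) = Rational(3171961, 484)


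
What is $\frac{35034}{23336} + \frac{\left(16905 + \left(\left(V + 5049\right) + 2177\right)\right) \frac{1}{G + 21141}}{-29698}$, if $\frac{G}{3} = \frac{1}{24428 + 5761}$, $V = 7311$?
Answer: $\frac{3458401956937388}{2303703838750043} \approx 1.5012$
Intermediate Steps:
$G = \frac{1}{10063}$ ($G = \frac{3}{24428 + 5761} = \frac{3}{30189} = 3 \cdot \frac{1}{30189} = \frac{1}{10063} \approx 9.9374 \cdot 10^{-5}$)
$\frac{35034}{23336} + \frac{\left(16905 + \left(\left(V + 5049\right) + 2177\right)\right) \frac{1}{G + 21141}}{-29698} = \frac{35034}{23336} + \frac{\left(16905 + \left(\left(7311 + 5049\right) + 2177\right)\right) \frac{1}{\frac{1}{10063} + 21141}}{-29698} = 35034 \cdot \frac{1}{23336} + \frac{16905 + \left(12360 + 2177\right)}{\frac{212741884}{10063}} \left(- \frac{1}{29698}\right) = \frac{17517}{11668} + \left(16905 + 14537\right) \frac{10063}{212741884} \left(- \frac{1}{29698}\right) = \frac{17517}{11668} + 31442 \cdot \frac{10063}{212741884} \left(- \frac{1}{29698}\right) = \frac{17517}{11668} + \frac{158200423}{106370942} \left(- \frac{1}{29698}\right) = \frac{17517}{11668} - \frac{158200423}{3159004235516} = \frac{3458401956937388}{2303703838750043}$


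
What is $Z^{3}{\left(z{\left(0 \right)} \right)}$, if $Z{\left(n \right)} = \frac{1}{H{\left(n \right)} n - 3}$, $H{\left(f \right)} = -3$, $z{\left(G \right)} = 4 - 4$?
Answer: $- \frac{1}{27} \approx -0.037037$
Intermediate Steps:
$z{\left(G \right)} = 0$ ($z{\left(G \right)} = 4 - 4 = 0$)
$Z{\left(n \right)} = \frac{1}{-3 - 3 n}$ ($Z{\left(n \right)} = \frac{1}{- 3 n - 3} = \frac{1}{-3 - 3 n}$)
$Z^{3}{\left(z{\left(0 \right)} \right)} = \left(\frac{1}{3 \left(-1 - 0\right)}\right)^{3} = \left(\frac{1}{3 \left(-1 + 0\right)}\right)^{3} = \left(\frac{1}{3 \left(-1\right)}\right)^{3} = \left(\frac{1}{3} \left(-1\right)\right)^{3} = \left(- \frac{1}{3}\right)^{3} = - \frac{1}{27}$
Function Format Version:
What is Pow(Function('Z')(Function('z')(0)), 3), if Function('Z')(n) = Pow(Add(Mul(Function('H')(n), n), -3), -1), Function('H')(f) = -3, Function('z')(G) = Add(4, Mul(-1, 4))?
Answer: Rational(-1, 27) ≈ -0.037037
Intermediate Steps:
Function('z')(G) = 0 (Function('z')(G) = Add(4, -4) = 0)
Function('Z')(n) = Pow(Add(-3, Mul(-3, n)), -1) (Function('Z')(n) = Pow(Add(Mul(-3, n), -3), -1) = Pow(Add(-3, Mul(-3, n)), -1))
Pow(Function('Z')(Function('z')(0)), 3) = Pow(Mul(Rational(1, 3), Pow(Add(-1, Mul(-1, 0)), -1)), 3) = Pow(Mul(Rational(1, 3), Pow(Add(-1, 0), -1)), 3) = Pow(Mul(Rational(1, 3), Pow(-1, -1)), 3) = Pow(Mul(Rational(1, 3), -1), 3) = Pow(Rational(-1, 3), 3) = Rational(-1, 27)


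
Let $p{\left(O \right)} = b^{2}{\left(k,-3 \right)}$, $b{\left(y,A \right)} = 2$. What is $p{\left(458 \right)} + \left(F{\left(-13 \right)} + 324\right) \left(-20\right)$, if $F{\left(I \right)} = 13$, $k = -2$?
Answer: $-6736$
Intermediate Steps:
$p{\left(O \right)} = 4$ ($p{\left(O \right)} = 2^{2} = 4$)
$p{\left(458 \right)} + \left(F{\left(-13 \right)} + 324\right) \left(-20\right) = 4 + \left(13 + 324\right) \left(-20\right) = 4 + 337 \left(-20\right) = 4 - 6740 = -6736$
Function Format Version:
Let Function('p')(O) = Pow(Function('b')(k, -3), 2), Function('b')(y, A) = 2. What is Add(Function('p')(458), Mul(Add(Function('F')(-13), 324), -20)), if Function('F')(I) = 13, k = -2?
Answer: -6736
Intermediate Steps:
Function('p')(O) = 4 (Function('p')(O) = Pow(2, 2) = 4)
Add(Function('p')(458), Mul(Add(Function('F')(-13), 324), -20)) = Add(4, Mul(Add(13, 324), -20)) = Add(4, Mul(337, -20)) = Add(4, -6740) = -6736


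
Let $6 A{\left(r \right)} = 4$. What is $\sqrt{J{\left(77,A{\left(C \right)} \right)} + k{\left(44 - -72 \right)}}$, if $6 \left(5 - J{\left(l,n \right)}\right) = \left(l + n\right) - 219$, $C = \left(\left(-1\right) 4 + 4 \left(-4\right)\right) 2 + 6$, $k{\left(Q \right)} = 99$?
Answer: $\frac{2 \sqrt{287}}{3} \approx 11.294$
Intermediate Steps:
$C = -34$ ($C = \left(-4 - 16\right) 2 + 6 = \left(-20\right) 2 + 6 = -40 + 6 = -34$)
$A{\left(r \right)} = \frac{2}{3}$ ($A{\left(r \right)} = \frac{1}{6} \cdot 4 = \frac{2}{3}$)
$J{\left(l,n \right)} = \frac{83}{2} - \frac{l}{6} - \frac{n}{6}$ ($J{\left(l,n \right)} = 5 - \frac{\left(l + n\right) - 219}{6} = 5 - \frac{-219 + l + n}{6} = 5 - \left(- \frac{73}{2} + \frac{l}{6} + \frac{n}{6}\right) = \frac{83}{2} - \frac{l}{6} - \frac{n}{6}$)
$\sqrt{J{\left(77,A{\left(C \right)} \right)} + k{\left(44 - -72 \right)}} = \sqrt{\left(\frac{83}{2} - \frac{77}{6} - \frac{1}{9}\right) + 99} = \sqrt{\frac{257}{9} + 99} = \sqrt{\frac{1148}{9}} = \frac{2 \sqrt{287}}{3}$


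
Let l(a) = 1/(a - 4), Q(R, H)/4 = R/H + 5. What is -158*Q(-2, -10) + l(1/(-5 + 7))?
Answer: -115034/35 ≈ -3286.7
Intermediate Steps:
Q(R, H) = 20 + 4*R/H (Q(R, H) = 4*(R/H + 5) = 4*(5 + R/H) = 20 + 4*R/H)
l(a) = 1/(-4 + a)
-158*Q(-2, -10) + l(1/(-5 + 7)) = -158*(20 + 4*(-2)/(-10)) + 1/(-4 + 1/(-5 + 7)) = -158*(20 + 4*(-2)*(-⅒)) + 1/(-4 + 1/2) = -158*(20 + ⅘) + 1/(-4 + ½) = -158*104/5 + 1/(-7/2) = -16432/5 - 2/7 = -115034/35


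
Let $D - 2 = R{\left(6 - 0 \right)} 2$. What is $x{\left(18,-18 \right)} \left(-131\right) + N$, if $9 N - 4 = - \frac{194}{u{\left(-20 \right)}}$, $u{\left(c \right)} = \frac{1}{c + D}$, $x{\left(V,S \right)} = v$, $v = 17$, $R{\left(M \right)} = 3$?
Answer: $- \frac{17711}{9} \approx -1967.9$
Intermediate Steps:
$D = 8$ ($D = 2 + 3 \cdot 2 = 2 + 6 = 8$)
$x{\left(V,S \right)} = 17$
$u{\left(c \right)} = \frac{1}{8 + c}$ ($u{\left(c \right)} = \frac{1}{c + 8} = \frac{1}{8 + c}$)
$N = \frac{2332}{9}$ ($N = \frac{4}{9} + \frac{\left(-194\right) \frac{1}{\frac{1}{8 - 20}}}{9} = \frac{4}{9} + \frac{\left(-194\right) \frac{1}{\frac{1}{-12}}}{9} = \frac{4}{9} + \frac{\left(-194\right) \frac{1}{- \frac{1}{12}}}{9} = \frac{4}{9} + \frac{\left(-194\right) \left(-12\right)}{9} = \frac{4}{9} + \frac{1}{9} \cdot 2328 = \frac{4}{9} + \frac{776}{3} = \frac{2332}{9} \approx 259.11$)
$x{\left(18,-18 \right)} \left(-131\right) + N = 17 \left(-131\right) + \frac{2332}{9} = -2227 + \frac{2332}{9} = - \frac{17711}{9}$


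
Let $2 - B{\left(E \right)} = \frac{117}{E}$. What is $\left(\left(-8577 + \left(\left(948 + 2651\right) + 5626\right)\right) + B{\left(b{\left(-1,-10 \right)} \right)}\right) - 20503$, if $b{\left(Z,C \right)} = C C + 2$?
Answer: $- \frac{675041}{34} \approx -19854.0$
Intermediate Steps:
$b{\left(Z,C \right)} = 2 + C^{2}$ ($b{\left(Z,C \right)} = C^{2} + 2 = 2 + C^{2}$)
$B{\left(E \right)} = 2 - \frac{117}{E}$
$\left(\left(-8577 + \left(\left(948 + 2651\right) + 5626\right)\right) + B{\left(b{\left(-1,-10 \right)} \right)}\right) - 20503 = \left(\left(-8577 + \left(\left(948 + 2651\right) + 5626\right)\right) + \left(2 - \frac{117}{2 + \left(-10\right)^{2}}\right)\right) - 20503 = \left(\left(-8577 + \left(3599 + 5626\right)\right) + \left(2 - \frac{117}{2 + 100}\right)\right) - 20503 = \left(\left(-8577 + 9225\right) + \left(2 - \frac{117}{102}\right)\right) - 20503 = \left(648 + \left(2 - \frac{39}{34}\right)\right) - 20503 = \left(648 + \frac{29}{34}\right) - 20503 = \frac{22061}{34} - 20503 = - \frac{675041}{34}$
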